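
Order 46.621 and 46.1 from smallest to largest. 46.1, 46.621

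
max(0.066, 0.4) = 0.4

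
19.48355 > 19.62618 False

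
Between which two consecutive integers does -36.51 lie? -37 and -36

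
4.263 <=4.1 False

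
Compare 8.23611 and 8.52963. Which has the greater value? 8.52963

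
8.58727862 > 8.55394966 True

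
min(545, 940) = 545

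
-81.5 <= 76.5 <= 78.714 True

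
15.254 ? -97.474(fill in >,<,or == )>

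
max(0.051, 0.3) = 0.3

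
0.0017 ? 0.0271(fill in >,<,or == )<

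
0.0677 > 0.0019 True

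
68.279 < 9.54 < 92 False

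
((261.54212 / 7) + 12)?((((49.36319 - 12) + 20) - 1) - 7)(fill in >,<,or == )<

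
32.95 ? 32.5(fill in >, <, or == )>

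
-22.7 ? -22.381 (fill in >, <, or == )<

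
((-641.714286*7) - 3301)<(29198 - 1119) True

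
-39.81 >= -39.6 False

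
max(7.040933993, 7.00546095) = 7.040933993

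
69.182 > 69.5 False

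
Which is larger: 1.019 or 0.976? 1.019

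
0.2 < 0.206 True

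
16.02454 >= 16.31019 False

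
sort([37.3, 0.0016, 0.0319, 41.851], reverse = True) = [41.851, 37.3, 0.0319, 0.0016]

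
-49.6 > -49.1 False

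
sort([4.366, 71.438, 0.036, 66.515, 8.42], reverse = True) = [71.438, 66.515, 8.42, 4.366, 0.036]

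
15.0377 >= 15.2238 False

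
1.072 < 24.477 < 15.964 False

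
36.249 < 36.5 True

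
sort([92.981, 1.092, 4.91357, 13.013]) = [1.092, 4.91357, 13.013, 92.981]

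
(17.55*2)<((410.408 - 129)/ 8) True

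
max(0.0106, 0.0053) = 0.0106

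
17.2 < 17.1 False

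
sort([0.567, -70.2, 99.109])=[-70.2, 0.567, 99.109]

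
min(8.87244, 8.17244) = 8.17244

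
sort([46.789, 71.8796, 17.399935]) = [17.399935, 46.789, 71.8796]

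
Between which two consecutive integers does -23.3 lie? -24 and -23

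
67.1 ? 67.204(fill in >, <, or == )<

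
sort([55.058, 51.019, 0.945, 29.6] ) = [0.945, 29.6, 51.019, 55.058]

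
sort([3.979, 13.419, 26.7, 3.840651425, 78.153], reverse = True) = [78.153, 26.7, 13.419, 3.979, 3.840651425]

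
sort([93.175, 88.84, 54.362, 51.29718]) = [51.29718, 54.362, 88.84, 93.175]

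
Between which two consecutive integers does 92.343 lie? 92 and 93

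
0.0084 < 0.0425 True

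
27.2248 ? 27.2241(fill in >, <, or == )>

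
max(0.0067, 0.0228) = 0.0228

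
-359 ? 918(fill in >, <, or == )<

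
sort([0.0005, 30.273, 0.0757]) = [0.0005, 0.0757, 30.273]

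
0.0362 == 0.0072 False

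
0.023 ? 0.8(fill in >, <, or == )<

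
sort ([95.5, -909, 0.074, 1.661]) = [-909, 0.074, 1.661, 95.5]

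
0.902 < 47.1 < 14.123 False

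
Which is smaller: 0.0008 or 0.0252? 0.0008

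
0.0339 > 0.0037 True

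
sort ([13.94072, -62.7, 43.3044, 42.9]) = [-62.7, 13.94072, 42.9, 43.3044]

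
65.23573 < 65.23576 True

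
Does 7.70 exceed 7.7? No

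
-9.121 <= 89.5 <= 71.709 False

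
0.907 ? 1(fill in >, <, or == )<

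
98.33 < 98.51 True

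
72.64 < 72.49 False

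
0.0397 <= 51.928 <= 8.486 False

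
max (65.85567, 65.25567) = 65.85567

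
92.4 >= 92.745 False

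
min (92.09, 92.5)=92.09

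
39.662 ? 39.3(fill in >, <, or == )>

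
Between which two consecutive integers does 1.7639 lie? 1 and 2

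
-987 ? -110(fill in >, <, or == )<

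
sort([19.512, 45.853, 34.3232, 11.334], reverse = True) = [45.853, 34.3232, 19.512, 11.334]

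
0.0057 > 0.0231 False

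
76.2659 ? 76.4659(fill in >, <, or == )<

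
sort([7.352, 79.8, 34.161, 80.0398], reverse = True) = [80.0398, 79.8, 34.161, 7.352]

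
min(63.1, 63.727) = 63.1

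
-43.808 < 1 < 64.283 True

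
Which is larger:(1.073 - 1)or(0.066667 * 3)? (0.066667 * 3)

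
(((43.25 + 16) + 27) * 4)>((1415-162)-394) False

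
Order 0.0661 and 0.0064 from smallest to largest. 0.0064, 0.0661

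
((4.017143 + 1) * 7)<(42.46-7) True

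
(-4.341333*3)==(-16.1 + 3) False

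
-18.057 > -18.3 True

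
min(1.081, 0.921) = 0.921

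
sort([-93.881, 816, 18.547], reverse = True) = [816, 18.547, -93.881]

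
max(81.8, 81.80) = 81.80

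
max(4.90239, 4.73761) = 4.90239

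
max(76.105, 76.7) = 76.7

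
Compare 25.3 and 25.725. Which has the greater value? 25.725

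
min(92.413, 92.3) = 92.3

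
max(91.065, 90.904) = 91.065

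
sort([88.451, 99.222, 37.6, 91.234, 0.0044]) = [0.0044, 37.6, 88.451, 91.234, 99.222]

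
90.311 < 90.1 False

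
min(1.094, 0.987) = 0.987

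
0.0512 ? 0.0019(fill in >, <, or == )>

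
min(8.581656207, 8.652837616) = 8.581656207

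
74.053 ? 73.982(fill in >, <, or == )>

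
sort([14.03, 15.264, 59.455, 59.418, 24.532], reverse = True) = [59.455, 59.418, 24.532, 15.264, 14.03]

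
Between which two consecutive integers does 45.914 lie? 45 and 46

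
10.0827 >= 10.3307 False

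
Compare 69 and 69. They are equal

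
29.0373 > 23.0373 True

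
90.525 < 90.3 False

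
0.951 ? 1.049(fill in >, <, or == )<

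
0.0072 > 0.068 False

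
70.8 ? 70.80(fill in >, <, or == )==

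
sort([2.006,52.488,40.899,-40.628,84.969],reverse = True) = [84.969,52.488,40.899,2.006,-40.628]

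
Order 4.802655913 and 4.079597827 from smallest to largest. 4.079597827, 4.802655913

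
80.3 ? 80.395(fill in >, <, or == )<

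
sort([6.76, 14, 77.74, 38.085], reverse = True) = [77.74, 38.085, 14, 6.76]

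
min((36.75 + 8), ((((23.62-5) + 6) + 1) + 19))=44.62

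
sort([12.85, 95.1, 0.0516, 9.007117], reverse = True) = [95.1, 12.85, 9.007117, 0.0516]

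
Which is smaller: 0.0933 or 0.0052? 0.0052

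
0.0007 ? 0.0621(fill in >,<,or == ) <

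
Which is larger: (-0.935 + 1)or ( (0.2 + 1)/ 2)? ( (0.2 + 1)/ 2)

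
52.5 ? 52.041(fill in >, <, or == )>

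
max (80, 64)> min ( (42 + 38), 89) False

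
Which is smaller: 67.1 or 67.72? 67.1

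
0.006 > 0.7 False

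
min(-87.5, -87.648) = -87.648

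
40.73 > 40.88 False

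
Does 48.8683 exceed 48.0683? Yes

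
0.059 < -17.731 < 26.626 False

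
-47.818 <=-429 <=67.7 False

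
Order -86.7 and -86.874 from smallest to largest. -86.874, -86.7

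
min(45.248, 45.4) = 45.248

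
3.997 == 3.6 False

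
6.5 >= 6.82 False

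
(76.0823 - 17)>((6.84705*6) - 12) True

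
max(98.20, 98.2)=98.2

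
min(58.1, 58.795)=58.1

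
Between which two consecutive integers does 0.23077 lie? 0 and 1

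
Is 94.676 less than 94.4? No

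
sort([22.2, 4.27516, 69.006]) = [4.27516, 22.2, 69.006]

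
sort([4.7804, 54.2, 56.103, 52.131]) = [4.7804, 52.131, 54.2, 56.103]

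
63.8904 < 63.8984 True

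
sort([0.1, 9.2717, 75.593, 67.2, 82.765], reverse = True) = [82.765, 75.593, 67.2, 9.2717, 0.1]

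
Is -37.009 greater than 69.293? No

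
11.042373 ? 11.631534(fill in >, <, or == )<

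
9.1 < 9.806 True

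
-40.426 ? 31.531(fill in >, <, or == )<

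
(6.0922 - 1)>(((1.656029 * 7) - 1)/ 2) False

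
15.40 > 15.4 False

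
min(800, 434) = 434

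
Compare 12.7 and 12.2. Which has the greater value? 12.7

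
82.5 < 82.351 False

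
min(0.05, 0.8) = 0.05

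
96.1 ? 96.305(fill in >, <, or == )<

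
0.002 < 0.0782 True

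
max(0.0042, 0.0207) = 0.0207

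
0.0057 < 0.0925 True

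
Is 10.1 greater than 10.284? No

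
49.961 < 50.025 True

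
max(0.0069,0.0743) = 0.0743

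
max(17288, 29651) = 29651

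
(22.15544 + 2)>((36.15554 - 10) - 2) False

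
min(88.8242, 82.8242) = 82.8242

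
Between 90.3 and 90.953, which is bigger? 90.953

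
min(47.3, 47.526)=47.3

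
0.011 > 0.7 False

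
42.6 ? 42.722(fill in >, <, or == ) <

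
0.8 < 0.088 False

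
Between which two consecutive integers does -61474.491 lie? -61475 and -61474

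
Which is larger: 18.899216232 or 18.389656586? 18.899216232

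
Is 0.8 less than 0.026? No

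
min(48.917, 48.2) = 48.2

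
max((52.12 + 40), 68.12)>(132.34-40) False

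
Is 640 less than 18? No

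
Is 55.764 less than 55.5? No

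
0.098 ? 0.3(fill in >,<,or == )<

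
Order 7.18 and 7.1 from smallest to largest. 7.1, 7.18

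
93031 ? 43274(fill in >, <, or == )>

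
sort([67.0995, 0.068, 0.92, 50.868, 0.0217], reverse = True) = [67.0995, 50.868, 0.92, 0.068, 0.0217]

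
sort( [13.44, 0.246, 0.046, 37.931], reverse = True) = [37.931, 13.44, 0.246, 0.046]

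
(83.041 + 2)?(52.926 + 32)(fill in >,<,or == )>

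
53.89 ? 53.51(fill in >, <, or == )>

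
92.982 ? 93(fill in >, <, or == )<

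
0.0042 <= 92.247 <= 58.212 False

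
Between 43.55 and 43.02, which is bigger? 43.55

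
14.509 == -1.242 False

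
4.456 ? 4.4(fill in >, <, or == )>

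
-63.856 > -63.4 False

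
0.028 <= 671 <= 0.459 False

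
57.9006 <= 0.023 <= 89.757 False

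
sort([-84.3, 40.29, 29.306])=[-84.3, 29.306, 40.29]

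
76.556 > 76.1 True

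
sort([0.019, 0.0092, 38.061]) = [0.0092, 0.019, 38.061]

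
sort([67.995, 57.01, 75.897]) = [57.01, 67.995, 75.897]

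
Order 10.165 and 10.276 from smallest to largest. 10.165, 10.276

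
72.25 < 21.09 False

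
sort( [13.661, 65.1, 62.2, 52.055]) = [13.661, 52.055, 62.2, 65.1]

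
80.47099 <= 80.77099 True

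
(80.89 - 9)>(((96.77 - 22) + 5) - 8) True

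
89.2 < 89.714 True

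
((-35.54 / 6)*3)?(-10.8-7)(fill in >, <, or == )>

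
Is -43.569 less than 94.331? Yes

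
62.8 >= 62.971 False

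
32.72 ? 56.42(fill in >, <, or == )<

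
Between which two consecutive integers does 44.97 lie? 44 and 45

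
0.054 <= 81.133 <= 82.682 True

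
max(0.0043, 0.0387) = 0.0387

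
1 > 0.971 True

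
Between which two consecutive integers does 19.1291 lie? 19 and 20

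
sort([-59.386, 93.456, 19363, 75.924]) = [-59.386, 75.924, 93.456, 19363]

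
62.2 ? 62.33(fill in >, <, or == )<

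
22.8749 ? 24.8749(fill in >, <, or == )<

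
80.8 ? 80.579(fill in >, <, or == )>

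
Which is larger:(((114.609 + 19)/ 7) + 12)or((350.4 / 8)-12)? ((350.4 / 8)-12)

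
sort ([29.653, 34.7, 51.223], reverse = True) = [51.223, 34.7, 29.653]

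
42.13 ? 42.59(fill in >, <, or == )<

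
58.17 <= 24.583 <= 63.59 False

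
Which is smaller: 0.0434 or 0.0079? 0.0079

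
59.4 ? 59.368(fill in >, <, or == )>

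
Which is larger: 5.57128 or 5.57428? 5.57428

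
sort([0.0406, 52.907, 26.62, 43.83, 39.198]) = [0.0406, 26.62, 39.198, 43.83, 52.907]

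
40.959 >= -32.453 True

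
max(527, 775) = 775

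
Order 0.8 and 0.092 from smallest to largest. 0.092,0.8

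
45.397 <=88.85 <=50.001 False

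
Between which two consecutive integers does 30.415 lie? 30 and 31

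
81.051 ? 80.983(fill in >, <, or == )>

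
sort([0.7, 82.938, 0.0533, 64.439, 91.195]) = [0.0533, 0.7, 64.439, 82.938, 91.195]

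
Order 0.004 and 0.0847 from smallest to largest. 0.004, 0.0847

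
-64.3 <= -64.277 True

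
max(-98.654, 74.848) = 74.848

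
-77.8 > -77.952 True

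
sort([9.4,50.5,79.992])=[9.4,50.5,79.992]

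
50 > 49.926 True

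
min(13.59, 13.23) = 13.23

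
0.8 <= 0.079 False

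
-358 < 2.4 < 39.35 True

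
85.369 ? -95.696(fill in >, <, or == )>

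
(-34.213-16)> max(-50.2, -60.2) False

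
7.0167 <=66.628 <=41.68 False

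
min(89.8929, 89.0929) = 89.0929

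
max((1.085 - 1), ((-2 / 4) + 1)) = 0.5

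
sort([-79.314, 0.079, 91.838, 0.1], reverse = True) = [91.838, 0.1, 0.079, -79.314]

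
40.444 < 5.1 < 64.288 False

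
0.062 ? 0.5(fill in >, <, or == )<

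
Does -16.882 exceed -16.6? No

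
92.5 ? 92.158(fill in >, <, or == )>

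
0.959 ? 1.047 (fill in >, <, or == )<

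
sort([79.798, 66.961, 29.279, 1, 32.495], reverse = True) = [79.798, 66.961, 32.495, 29.279, 1]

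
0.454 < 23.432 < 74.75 True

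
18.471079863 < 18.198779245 False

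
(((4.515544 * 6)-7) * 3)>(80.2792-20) True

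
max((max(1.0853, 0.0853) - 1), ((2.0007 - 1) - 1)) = 0.0853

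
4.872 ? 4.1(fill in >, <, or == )>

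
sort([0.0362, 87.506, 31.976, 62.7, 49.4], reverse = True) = [87.506, 62.7, 49.4, 31.976, 0.0362]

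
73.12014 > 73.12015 False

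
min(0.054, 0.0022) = 0.0022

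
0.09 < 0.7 True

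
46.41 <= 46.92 True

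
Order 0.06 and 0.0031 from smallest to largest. 0.0031, 0.06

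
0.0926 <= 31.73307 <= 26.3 False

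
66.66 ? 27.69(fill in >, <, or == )>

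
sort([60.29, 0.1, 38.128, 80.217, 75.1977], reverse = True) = [80.217, 75.1977, 60.29, 38.128, 0.1]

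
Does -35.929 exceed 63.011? No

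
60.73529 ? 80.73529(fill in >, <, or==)<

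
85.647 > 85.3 True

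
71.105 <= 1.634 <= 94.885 False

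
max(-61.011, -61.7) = -61.011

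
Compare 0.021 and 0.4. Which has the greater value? 0.4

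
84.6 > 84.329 True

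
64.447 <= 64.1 False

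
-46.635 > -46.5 False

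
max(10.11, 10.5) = 10.5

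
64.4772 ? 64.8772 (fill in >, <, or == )<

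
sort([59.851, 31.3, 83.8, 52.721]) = [31.3, 52.721, 59.851, 83.8]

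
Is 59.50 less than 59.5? No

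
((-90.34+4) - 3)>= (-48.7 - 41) True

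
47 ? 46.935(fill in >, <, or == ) >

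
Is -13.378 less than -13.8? No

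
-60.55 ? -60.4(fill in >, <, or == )<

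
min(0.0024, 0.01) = 0.0024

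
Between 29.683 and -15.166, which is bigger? 29.683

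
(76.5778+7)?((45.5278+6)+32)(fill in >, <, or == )>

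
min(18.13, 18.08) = 18.08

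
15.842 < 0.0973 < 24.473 False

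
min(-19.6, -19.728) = -19.728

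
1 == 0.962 False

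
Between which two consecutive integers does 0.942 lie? 0 and 1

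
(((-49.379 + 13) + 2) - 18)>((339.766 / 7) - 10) False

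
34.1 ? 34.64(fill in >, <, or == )<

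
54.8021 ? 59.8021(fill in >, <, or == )<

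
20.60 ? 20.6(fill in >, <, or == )==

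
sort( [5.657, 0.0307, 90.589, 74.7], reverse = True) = [90.589, 74.7, 5.657, 0.0307]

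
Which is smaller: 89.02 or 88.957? 88.957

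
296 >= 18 True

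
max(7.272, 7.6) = 7.6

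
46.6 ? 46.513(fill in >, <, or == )>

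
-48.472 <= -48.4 True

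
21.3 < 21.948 True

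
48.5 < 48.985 True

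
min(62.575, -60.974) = -60.974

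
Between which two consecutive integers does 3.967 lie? 3 and 4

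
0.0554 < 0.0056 False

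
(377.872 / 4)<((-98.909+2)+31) False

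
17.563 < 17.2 False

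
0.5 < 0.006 False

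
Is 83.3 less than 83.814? Yes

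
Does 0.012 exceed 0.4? No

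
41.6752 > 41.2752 True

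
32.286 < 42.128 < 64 True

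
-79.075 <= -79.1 False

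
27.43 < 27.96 True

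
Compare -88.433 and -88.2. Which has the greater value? -88.2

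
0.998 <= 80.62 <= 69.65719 False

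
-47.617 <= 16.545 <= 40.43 True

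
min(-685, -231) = -685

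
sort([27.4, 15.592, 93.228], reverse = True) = [93.228, 27.4, 15.592]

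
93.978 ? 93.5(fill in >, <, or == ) >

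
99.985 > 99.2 True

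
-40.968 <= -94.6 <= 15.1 False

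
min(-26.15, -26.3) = -26.3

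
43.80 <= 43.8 True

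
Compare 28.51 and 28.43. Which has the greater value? 28.51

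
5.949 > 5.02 True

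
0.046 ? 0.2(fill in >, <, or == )<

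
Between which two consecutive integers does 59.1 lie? 59 and 60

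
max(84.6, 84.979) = 84.979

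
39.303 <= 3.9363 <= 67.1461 False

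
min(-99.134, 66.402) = -99.134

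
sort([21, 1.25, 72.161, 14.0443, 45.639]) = [1.25, 14.0443, 21, 45.639, 72.161]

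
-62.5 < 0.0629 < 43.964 True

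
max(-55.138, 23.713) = 23.713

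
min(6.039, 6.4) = 6.039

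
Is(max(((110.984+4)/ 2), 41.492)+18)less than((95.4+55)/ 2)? No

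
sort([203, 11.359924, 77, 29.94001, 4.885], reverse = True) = [203, 77, 29.94001, 11.359924, 4.885]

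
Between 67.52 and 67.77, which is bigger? 67.77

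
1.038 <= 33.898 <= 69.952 True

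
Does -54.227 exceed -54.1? No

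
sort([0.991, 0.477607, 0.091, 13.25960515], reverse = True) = [13.25960515, 0.991, 0.477607, 0.091]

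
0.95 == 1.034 False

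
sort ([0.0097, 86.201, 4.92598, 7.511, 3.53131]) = [0.0097, 3.53131, 4.92598, 7.511, 86.201]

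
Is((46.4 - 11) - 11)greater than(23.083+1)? Yes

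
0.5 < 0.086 False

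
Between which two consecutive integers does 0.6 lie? 0 and 1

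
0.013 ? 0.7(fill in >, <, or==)<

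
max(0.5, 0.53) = 0.53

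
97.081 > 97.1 False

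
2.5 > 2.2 True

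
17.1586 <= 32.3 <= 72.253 True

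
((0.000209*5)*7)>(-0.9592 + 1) False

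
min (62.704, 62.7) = 62.7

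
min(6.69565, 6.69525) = 6.69525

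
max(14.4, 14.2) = 14.4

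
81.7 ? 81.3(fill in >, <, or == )>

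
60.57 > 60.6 False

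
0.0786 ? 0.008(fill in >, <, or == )>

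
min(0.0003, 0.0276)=0.0003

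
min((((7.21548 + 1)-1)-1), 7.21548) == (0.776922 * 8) False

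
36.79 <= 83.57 True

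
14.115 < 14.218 True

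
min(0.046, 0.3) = 0.046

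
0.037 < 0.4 True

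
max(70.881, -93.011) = 70.881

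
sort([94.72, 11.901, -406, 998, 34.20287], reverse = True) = [998, 94.72, 34.20287, 11.901, -406]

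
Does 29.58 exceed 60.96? No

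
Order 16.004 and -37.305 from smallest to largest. -37.305, 16.004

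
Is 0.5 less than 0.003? No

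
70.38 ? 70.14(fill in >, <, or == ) >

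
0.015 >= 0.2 False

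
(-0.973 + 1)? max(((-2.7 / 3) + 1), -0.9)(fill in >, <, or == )<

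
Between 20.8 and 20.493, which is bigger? 20.8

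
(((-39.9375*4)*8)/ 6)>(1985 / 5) False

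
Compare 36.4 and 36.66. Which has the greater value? 36.66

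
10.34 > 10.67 False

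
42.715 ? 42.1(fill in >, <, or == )>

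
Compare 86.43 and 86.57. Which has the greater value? 86.57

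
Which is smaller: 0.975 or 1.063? 0.975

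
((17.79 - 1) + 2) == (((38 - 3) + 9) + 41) False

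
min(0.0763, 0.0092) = 0.0092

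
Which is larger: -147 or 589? 589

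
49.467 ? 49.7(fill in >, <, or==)<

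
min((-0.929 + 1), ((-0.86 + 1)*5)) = 0.071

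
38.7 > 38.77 False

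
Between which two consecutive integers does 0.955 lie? 0 and 1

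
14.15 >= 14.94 False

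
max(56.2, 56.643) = 56.643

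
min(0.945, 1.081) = 0.945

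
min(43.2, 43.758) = 43.2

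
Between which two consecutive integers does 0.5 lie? 0 and 1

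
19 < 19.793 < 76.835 True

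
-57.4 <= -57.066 True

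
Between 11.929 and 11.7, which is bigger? 11.929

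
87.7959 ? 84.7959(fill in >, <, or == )>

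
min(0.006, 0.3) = 0.006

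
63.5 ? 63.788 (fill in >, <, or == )<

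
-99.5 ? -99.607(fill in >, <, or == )>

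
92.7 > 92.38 True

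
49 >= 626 False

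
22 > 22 False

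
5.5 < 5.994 True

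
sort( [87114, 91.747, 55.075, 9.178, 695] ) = [9.178, 55.075, 91.747, 695, 87114]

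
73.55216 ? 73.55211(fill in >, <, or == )>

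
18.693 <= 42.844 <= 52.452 True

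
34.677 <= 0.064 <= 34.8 False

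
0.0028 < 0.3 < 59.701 True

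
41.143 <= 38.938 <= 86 False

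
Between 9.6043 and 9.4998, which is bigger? 9.6043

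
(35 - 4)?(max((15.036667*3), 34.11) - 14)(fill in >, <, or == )<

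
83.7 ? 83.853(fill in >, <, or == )<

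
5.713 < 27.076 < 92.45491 True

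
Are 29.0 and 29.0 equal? Yes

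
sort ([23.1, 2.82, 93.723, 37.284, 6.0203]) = [2.82, 6.0203, 23.1, 37.284, 93.723]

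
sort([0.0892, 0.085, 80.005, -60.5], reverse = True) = [80.005, 0.0892, 0.085, -60.5]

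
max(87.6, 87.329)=87.6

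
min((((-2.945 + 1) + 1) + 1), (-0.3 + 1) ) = 0.055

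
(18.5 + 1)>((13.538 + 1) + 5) False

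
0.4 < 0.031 False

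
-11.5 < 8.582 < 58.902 True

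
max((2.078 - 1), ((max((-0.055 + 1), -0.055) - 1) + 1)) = 1.078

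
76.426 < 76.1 False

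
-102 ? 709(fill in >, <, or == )<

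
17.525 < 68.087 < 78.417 True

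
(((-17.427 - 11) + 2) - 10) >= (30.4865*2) False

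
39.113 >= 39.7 False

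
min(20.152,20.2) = 20.152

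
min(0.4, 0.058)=0.058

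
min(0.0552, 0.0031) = 0.0031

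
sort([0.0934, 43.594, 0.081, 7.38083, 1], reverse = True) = [43.594, 7.38083, 1, 0.0934, 0.081]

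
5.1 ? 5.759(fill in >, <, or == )<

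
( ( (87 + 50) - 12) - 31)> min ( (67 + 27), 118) False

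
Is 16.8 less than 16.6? No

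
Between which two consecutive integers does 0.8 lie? 0 and 1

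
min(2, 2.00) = 2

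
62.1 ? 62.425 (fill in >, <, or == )<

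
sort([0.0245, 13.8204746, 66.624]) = [0.0245, 13.8204746, 66.624]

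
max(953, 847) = 953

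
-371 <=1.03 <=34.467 True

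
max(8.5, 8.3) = 8.5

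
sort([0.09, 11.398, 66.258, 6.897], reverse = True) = [66.258, 11.398, 6.897, 0.09]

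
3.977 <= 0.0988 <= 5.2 False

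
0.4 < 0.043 False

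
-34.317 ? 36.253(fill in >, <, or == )<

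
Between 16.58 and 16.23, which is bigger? 16.58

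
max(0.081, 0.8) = 0.8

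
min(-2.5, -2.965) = -2.965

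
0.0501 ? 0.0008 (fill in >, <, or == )>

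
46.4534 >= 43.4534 True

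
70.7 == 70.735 False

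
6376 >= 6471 False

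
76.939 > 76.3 True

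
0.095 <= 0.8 True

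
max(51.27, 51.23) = 51.27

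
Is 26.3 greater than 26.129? Yes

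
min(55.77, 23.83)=23.83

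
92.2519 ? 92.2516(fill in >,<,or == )>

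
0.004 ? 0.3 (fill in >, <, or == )<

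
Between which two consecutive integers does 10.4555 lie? 10 and 11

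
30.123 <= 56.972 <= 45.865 False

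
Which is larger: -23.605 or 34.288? 34.288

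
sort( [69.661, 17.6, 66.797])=[17.6, 66.797, 69.661]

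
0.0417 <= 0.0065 False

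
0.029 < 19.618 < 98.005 True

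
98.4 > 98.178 True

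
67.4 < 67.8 True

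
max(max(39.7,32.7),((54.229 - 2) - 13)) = 39.7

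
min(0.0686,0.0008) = 0.0008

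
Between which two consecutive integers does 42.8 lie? 42 and 43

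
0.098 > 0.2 False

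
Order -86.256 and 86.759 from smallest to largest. -86.256, 86.759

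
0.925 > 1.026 False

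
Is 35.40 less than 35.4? No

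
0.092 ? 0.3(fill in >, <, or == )<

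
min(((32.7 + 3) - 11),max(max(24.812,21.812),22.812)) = 24.7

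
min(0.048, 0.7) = 0.048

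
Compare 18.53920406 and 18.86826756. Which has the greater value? 18.86826756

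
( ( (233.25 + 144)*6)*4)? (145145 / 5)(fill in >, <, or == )<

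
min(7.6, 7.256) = 7.256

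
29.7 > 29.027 True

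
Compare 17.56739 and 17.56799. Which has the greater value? 17.56799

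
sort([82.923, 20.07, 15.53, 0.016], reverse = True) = [82.923, 20.07, 15.53, 0.016]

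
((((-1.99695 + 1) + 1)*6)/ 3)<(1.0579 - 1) True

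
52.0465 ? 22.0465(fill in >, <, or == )>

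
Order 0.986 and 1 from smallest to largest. 0.986,1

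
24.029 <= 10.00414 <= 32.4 False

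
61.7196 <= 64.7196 True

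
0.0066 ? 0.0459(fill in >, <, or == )<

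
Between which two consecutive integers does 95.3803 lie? 95 and 96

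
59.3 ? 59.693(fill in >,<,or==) <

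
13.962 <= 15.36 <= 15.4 True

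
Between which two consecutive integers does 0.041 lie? 0 and 1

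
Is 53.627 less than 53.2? No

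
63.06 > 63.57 False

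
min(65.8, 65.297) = 65.297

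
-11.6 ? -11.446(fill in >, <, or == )<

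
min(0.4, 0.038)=0.038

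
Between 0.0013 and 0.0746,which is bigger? 0.0746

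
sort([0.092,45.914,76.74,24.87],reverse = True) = [76.74,45.914,24.87,0.092]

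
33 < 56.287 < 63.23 True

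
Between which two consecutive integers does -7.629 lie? -8 and -7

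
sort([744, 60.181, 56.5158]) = [56.5158, 60.181, 744]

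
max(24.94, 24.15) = 24.94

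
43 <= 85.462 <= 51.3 False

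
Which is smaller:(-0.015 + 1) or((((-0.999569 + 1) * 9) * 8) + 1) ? (-0.015 + 1)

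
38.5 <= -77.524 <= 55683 False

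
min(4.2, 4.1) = 4.1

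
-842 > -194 False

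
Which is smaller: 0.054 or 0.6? 0.054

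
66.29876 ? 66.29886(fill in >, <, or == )<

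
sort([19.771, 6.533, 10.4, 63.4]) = [6.533, 10.4, 19.771, 63.4]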